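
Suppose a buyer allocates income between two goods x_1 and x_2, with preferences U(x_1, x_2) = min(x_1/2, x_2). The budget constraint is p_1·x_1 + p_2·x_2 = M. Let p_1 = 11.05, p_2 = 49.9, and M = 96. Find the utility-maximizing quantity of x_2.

x_2* = 1.3333

Leontief preferences: the optimum is at the kink where x_1/2 = x_2/1, i.e. x_2 = (1/2)·x_1.
Budget: p_1·x_1 + p_2·(1/2)·x_1 = M, so (2·p_1 + p_2)·x_1 = 2·M.
Demand: x_1*(p_1,p_2,M) = 2·M/(2·p_1 + p_2), x_2* = M/(2·p_1 + p_2).
Here 2·11.05 + 49.9 = 72, giving x_2* = 1.3333.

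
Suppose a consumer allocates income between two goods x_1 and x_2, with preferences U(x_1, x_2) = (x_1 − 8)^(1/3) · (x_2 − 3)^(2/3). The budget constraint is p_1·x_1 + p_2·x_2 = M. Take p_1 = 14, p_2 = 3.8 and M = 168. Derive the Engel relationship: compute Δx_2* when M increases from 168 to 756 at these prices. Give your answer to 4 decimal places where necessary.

Δx_2* = 103.1579

MRS = (1/2)·(x_2−3)/(x_1−8). Tangency with p_1/p_2 gives x_2−3 = 2·(p_1/p_2)·(x_1−8).
Substituting into the budget: x_1* = 8 + 1/3·(M − 8·p_1 − 3·p_2)/p_1, and x_2* = 3 + 2/3·(…)/p_2.
Discretionary income = 168 − 8·14 − 3·3.8 = 44.6; x_2* = 3 + 2/3·44.6/3.8 = 10.8246.
At M' = 756: x_2* = 113.9825. Change: 113.9825 − 10.8246 = 103.1579.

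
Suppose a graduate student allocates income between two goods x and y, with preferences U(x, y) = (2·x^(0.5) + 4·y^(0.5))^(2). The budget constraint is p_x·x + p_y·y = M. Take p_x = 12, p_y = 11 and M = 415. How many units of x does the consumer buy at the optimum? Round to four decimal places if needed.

x* = 6.4477

MRS = MU_x/MU_y = (1/2)·(y/x)^(0.5). Set equal to p_x/p_y.
Solve for the ratio: y/x = [2·p_x/p_y]^(2).
Substitute y = (y/x)·x into the budget: x* = M/(p_x + p_y·(y/x)).
Numerically y/x = 4.760331, so x* = 415/(12 + 11·4.760331) = 6.4477.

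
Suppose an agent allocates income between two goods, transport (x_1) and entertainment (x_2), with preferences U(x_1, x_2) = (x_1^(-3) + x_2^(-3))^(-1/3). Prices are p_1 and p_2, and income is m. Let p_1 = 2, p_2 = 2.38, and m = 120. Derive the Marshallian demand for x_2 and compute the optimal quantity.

x_2* = 26.8523

From the CES first-order condition, (x_2/x_1)^(4) = p_1/p_2.
Hence x_2/x_1 = (p_1/p_2)^(1/(4)), i.e. raised to the 0.25 power.
Substitute x_2 = (x_2/x_1)·x_1 into the budget: x_1* = m/(p_1 + p_2·(x_2/x_1)).
Numerically x_2/x_1 = 0.957444, so x_1* = 120/(2 + 2.38·0.957444) = 28.0458 and x_2* = 0.957444·28.0458 = 26.8523.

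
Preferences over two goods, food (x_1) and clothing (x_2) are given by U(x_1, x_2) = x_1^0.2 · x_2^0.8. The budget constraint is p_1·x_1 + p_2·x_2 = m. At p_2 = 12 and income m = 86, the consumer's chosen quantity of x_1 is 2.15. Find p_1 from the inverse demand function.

Tangency: MRS = (1/4)·x_2/x_1 = p_1/p_2.
Rearranging, p_2·x_2 = 4·p_1·x_1. Substituting into the budget gives p_1·x_1·(1 + 4) = m.
Demand: x_1*(p_1,p_2,m) = 0.2·m/p_1 and x_2* = 0.8·m/p_2.
Set x_1* = 2.15 in the demand function and solve for p_1: p_1 = 8.

p_1 = 8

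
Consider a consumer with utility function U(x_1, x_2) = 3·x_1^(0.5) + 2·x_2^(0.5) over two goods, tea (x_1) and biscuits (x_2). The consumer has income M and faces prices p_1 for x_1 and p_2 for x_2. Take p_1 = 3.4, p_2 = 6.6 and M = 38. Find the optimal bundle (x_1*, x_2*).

x_1* = 9.0943, x_2* = 1.0726

MU_x_1 ∝ 3·x_1^(-0.5), MU_x_2 ∝ 2·x_2^(-0.5), so MRS = (3/2)·(x_2/x_1)^(0.5) = p_1/p_2.
Solve for the ratio: x_2/x_1 = [(2/3)·p_1/p_2]^(2).
With the ratio pinned down, the budget gives x_1* = M/(p_1 + p_2·(x_2/x_1)) and x_2* = (x_2/x_1)·x_1*.
Numerically x_2/x_1 = 0.117947, so x_1* = 38/(3.4 + 6.6·0.117947) = 9.0943 and x_2* = 0.117947·9.0943 = 1.0726.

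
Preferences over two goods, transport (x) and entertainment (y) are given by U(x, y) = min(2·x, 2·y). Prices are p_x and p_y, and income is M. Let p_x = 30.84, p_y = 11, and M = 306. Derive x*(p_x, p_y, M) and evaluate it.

x* = 7.3136

With perfect complements, no substitution: consume in ratio x:y = 2:2.
Budget: p_x·x + p_y·x = M, so (2·p_x + 2·p_y)·x = 2·M.
Demand: x*(p_x,p_y,M) = 2·M/(2·p_x + 2·p_y), y* = 2·M/(2·p_x + 2·p_y).
Here 2·30.84 + 2·11 = 83.68, giving x* = 7.3136.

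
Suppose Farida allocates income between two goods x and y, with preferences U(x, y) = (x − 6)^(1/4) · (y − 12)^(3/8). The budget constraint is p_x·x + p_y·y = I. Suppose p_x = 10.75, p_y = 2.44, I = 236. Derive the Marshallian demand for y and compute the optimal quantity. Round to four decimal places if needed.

y* = 46.9721

This is Cobb-Douglas in (x−6, y−12): tangency gives 0.25·p_y·(y−12) = 0.375·p_x·(x−6).
After buying the subsistence bundle (6, 12), a share 0.4 of the remaining income goes to x: x* = 6 + 0.4·(I − 6p_x − 12p_y)/p_x.
Discretionary income = 236 − 6·10.75 − 12·2.44 = 142.22; y* = 12 + 0.6·142.22/2.44 = 46.9721.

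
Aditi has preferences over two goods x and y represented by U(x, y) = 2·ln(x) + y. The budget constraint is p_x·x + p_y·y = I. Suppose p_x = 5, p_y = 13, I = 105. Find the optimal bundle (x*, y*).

x* = 5.2, y* = 6.0769

MU_x = 2/x, MU_y = 1. Tangency: 2/x = p_x/p_y.
So x*(p_x,p_y) = 2·p_y/p_x, independent of income; and y* = (I − 2·p_y)/p_y.
At the given prices: x* = 2·13/5 = 5.2, and y* = 6.0769.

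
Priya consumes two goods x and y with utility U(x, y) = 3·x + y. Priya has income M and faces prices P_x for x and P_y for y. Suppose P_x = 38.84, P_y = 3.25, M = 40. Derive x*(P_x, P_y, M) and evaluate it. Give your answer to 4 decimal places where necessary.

x* = 0

y gives more utility per dollar, so spend all income on y: y* = M/P_y, x* = 0.
Numerically: x* = 0, y* = 12.3077.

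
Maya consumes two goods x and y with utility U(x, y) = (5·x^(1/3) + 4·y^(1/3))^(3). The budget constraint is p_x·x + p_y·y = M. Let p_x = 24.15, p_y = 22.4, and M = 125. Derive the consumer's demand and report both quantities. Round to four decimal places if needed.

x* = 2.9696, y* = 2.3787

From the CES first-order condition, (5/4)·(y/x)^(2/3) = p_x/p_y.
Hence y/x = ((4/5)·p_x/p_y)^(1/(2/3)), i.e. raised to the 1.5 power.
With the ratio pinned down, the budget gives x* = M/(p_x + p_y·(y/x)) and y* = (y/x)·x*.
Numerically y/x = 0.801011, so x* = 125/(24.15 + 22.4·0.801011) = 2.9696 and y* = 0.801011·2.9696 = 2.3787.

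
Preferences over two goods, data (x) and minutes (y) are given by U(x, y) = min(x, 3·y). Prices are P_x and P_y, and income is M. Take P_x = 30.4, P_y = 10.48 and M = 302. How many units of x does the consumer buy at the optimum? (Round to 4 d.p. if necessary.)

x* = 8.9103

With perfect complements, no substitution: consume in ratio x:y = 3:1.
Budget: P_x·x + P_y·(1/3)·x = M, so (3·P_x + P_y)·x = 3·M.
Demand: x*(P_x,P_y,M) = 3·M/(3·P_x + P_y), y* = M/(3·P_x + P_y).
Here 3·30.4 + 10.48 = 101.68, giving x* = 8.9103.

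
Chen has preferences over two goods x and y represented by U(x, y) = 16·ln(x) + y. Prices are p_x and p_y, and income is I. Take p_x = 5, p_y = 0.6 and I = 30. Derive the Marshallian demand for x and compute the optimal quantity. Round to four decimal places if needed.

Set MRS = p_x/p_y: (16/x)/1 = p_x/p_y.
So x*(p_x,p_y) = 16·p_y/p_x, independent of income; and y* = (I − 16·p_y)/p_y.
At the given prices: x* = 16·0.6/5 = 1.92.

x* = 1.92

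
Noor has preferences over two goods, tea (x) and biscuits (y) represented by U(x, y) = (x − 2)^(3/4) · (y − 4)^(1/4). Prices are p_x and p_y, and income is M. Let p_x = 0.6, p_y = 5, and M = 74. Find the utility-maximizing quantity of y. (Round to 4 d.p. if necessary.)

Let x' = x−2, y' = y−4. MRS = 3·y'/x' = p_x/p_y.
Substituting into the budget: x* = 2 + 0.75·(M − 2·p_x − 4·p_y)/p_x, and y* = 4 + 0.25·(…)/p_y.
Discretionary income = 74 − 2·0.6 − 4·5 = 52.8; y* = 4 + 0.25·52.8/5 = 6.64.

y* = 6.64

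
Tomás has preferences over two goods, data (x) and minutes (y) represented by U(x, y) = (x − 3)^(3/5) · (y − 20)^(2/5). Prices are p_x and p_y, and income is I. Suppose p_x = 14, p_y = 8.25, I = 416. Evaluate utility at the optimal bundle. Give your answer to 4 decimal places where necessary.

V = 9.4103

MRS = (3/2)·(y−20)/(x−3). Tangency with p_x/p_y gives y−20 = (2/3)·(p_x/p_y)·(x−3).
Substituting into the budget: x* = 3 + 0.6·(I − 3·p_x − 20·p_y)/p_x, and y* = 20 + 0.4·(…)/p_y.
Discretionary income = 416 − 3·14 − 20·8.25 = 209; x* = 3 + 0.6·209/14 = 11.9571; y* = 20 + 0.4·209/8.25 = 30.1333.
Utility at the optimum: U(11.9571, 30.1333) = 9.4103.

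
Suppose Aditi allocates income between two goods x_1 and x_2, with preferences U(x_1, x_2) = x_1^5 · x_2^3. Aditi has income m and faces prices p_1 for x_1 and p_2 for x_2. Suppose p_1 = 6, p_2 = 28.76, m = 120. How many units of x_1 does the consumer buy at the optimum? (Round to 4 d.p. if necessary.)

At p_1=6, p_2=28.76, m=120: x_1* = 0.625·120/6 = 12.5.

x_1* = 12.5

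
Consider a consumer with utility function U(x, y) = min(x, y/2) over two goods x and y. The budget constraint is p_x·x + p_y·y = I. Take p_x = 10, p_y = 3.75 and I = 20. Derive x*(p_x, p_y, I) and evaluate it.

x* = 1.1429

With perfect complements, no substitution: consume in ratio x:y = 1:2.
Budget: p_x·x + p_y·2·x = I, so (p_x + 2·p_y)·x = I.
Demand: x*(p_x,p_y,I) = I/(p_x + 2·p_y), y* = 2·I/(p_x + 2·p_y).
Here 10 + 2·3.75 = 17.5, giving x* = 1.1429.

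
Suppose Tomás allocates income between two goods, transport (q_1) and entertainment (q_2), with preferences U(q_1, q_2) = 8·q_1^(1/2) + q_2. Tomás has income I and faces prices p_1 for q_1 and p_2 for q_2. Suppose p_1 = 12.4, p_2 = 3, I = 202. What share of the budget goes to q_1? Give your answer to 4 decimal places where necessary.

share on q_1 = 0.0575

Thus q_1* = (4·p_2/p_1)² — independent of I — with the rest of income spent on q_2.
Plugging in: q_1* = (4·3/12.4)² = 0.9365, q_2* = 63.4624.
Expenditure on q_1: 12.4·0.9365 = 11.6129; share = 0.0575.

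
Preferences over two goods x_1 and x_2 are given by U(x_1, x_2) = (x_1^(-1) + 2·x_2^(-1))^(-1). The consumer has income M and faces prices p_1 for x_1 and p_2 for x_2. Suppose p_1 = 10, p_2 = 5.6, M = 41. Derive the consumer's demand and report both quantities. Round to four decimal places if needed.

MRS = MU_x_1/MU_x_2 = (1/2)·(x_2/x_1)^(2). Set equal to p_1/p_2.
Solve for the ratio: x_2/x_1 = [2·p_1/p_2]^(0.5).
Substitute x_2 = (x_2/x_1)·x_1 into the budget: x_1* = M/(p_1 + p_2·(x_2/x_1)).
Numerically x_2/x_1 = 1.889822, so x_1* = 41/(10 + 5.6·1.889822) = 1.9919 and x_2* = 1.889822·1.9919 = 3.7644.

x_1* = 1.9919, x_2* = 3.7644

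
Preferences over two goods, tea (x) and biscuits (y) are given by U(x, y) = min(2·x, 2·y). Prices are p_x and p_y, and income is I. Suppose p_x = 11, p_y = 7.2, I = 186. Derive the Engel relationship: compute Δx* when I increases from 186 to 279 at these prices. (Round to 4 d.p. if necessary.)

With perfect complements, no substitution: consume in ratio x:y = 2:2.
Budget: p_x·x + p_y·x = I, so (2·p_x + 2·p_y)·x = 2·I.
Demand: x*(p_x,p_y,I) = 2·I/(2·p_x + 2·p_y), y* = 2·I/(2·p_x + 2·p_y).
Here 2·11 + 2·7.2 = 36.4, giving x* = 10.2198.
At I' = 279: x* = 15.3297. Change: 15.3297 − 10.2198 = 5.1099.

Δx* = 5.1099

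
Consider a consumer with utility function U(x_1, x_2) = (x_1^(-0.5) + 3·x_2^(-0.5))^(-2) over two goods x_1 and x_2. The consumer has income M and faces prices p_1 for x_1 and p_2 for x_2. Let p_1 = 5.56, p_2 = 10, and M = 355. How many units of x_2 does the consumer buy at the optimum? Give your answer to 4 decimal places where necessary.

Substitute x_2 = (x_2/x_1)·x_1 into the budget: x_1* = M/(p_1 + p_2·(x_2/x_1)).
Numerically x_2/x_1 = 1.406471, so x_1* = 355/(5.56 + 10·1.406471) = 18.0894 and x_2* = 1.406471·18.0894 = 25.4423.

x_2* = 25.4423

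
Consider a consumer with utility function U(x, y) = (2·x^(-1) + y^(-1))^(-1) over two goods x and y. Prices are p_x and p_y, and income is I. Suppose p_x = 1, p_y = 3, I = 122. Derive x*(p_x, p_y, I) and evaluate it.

x* = 54.8377

From the CES first-order condition, 2·(y/x)^(2) = p_x/p_y.
Hence y/x = ((1/2)·p_x/p_y)^(1/(2)), i.e. raised to the 0.5 power.
With the ratio pinned down, the budget gives x* = I/(p_x + p_y·(y/x)) and y* = (y/x)·x*.
Numerically y/x = 0.408248, so x* = 122/(1 + 3·0.408248) = 54.8377.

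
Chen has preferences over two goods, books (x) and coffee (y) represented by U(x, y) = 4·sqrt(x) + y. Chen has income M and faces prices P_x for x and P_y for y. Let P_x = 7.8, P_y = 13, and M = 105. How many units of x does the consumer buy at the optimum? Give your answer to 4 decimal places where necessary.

Set MRS = P_x/P_y: 2·x^(−1/2) = P_x/P_y.
Thus x* = (2·P_y/P_x)² — independent of M — with the rest of income spent on y.
Plugging in: x* = (2·13/7.8)² = 11.1111.

x* = 11.1111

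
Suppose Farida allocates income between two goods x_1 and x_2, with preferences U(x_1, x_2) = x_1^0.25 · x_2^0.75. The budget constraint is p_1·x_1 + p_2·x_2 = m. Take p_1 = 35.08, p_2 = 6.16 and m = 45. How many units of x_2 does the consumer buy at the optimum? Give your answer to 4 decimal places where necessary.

x_2* = 5.4789

MU_x_1/MU_x_2 = (0.25·x_2)/(0.75·x_1); tangency sets this equal to p_1/p_2.
So 0.25·p_2·x_2 = 0.75·p_1·x_1; combined with the budget, a share 0.25 of income goes to x_1.
Demand: x_1*(p_1,p_2,m) = 0.25·m/p_1 and x_2* = 0.75·m/p_2.
At p_1=35.08, p_2=6.16, m=45: x_2* = 0.75·45/6.16 = 5.4789.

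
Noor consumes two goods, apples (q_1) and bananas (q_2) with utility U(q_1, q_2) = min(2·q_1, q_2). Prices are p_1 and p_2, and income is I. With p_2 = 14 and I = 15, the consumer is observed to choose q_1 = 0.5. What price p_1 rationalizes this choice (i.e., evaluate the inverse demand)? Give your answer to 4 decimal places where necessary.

With perfect complements, no substitution: consume in ratio q_1:q_2 = 1:2.
Budget: p_1·q_1 + p_2·2·q_1 = I, so (p_1 + 2·p_2)·q_1 = I.
Demand: q_1*(p_1,p_2,I) = I/(p_1 + 2·p_2), q_2* = 2·I/(p_1 + 2·p_2).
Set q_1* = 0.5 in the demand function and solve for p_1: p_1 = 2.

p_1 = 2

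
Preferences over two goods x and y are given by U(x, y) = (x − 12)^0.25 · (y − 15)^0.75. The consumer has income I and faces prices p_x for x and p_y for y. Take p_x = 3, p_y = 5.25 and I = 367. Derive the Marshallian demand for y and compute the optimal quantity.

y* = 51.0357

Substituting into the budget: x* = 12 + 0.25·(I − 12·p_x − 15·p_y)/p_x, and y* = 15 + 0.75·(…)/p_y.
Discretionary income = 367 − 12·3 − 15·5.25 = 252.25; y* = 15 + 0.75·252.25/5.25 = 51.0357.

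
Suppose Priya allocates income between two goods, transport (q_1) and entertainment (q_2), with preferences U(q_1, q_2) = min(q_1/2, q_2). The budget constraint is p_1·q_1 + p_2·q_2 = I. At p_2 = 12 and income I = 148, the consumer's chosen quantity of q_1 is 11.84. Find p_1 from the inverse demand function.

With perfect complements, no substitution: consume in ratio q_1:q_2 = 2:1.
Budget: p_1·q_1 + p_2·(1/2)·q_1 = I, so (2·p_1 + p_2)·q_1 = 2·I.
Demand: q_1*(p_1,p_2,I) = 2·I/(2·p_1 + p_2), q_2* = I/(2·p_1 + p_2).
Set q_1* = 11.84 in the demand function and solve for p_1: p_1 = 6.5.

p_1 = 6.5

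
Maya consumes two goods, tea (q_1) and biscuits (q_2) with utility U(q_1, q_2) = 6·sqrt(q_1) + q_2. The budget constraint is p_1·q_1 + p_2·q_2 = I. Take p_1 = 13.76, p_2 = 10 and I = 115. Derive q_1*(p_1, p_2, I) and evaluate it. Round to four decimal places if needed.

Thus q_1* = (3·p_2/p_1)² — independent of I — with the rest of income spent on q_2.
Plugging in: q_1* = (3·10/13.76)² = 4.7534.

q_1* = 4.7534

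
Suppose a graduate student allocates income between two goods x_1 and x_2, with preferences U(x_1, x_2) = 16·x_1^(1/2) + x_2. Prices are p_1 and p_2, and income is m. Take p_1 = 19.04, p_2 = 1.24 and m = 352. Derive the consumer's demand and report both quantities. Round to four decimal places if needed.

x_1* = 0.2714, x_2* = 279.7029

MU_x_1 = 8/√x_1, MU_x_2 = 1. Tangency: 8/√x_1 = p_1/p_2.
Thus x_1* = (8·p_2/p_1)² — independent of m — with the rest of income spent on x_2.
Plugging in: x_1* = (8·1.24/19.04)² = 0.2714, x_2* = 279.7029.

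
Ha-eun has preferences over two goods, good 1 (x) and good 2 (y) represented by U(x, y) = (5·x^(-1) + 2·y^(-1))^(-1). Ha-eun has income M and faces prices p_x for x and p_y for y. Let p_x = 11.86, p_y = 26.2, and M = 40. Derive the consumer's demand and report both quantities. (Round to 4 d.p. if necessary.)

MU_x ∝ 5·x^(-2), MU_y ∝ 2·y^(-2), so MRS = (5/2)·(y/x)^(2) = p_x/p_y.
Hence y/x = ((2/5)·p_x/p_y)^(1/(2)), i.e. raised to the 0.5 power.
With the ratio pinned down, the budget gives x* = M/(p_x + p_y·(y/x)) and y* = (y/x)·x*.
Numerically y/x = 0.425522, so x* = 40/(11.86 + 26.2·0.425522) = 1.7385 and y* = 0.425522·1.7385 = 0.7398.

x* = 1.7385, y* = 0.7398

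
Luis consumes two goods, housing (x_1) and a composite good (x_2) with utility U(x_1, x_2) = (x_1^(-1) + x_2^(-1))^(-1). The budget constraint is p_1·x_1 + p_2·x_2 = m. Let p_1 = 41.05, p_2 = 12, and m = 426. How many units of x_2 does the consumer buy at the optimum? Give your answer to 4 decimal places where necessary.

x_2* = 12.4581

MRS = MU_x_1/MU_x_2 = (x_2/x_1)^(2). Set equal to p_1/p_2.
Hence x_2/x_1 = (p_1/p_2)^(1/(2)), i.e. raised to the 0.5 power.
With the ratio pinned down, the budget gives x_1* = m/(p_1 + p_2·(x_2/x_1)) and x_2* = (x_2/x_1)·x_1*.
Numerically x_2/x_1 = 1.849549, so x_1* = 426/(41.05 + 12·1.849549) = 6.7358 and x_2* = 1.849549·6.7358 = 12.4581.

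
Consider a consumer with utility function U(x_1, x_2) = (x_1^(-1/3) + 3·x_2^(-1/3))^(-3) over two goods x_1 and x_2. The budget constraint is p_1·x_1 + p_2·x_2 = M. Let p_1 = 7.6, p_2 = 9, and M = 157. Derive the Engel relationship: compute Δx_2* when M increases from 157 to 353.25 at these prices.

Δx_2* = 15.3502

MRS = MU_x_1/MU_x_2 = (1/3)·(x_2/x_1)^(4/3). Set equal to p_1/p_2.
Hence x_2/x_1 = (3·p_1/p_2)^(1/(4/3)), i.e. raised to the 0.75 power.
Substitute x_2 = (x_2/x_1)·x_1 into the budget: x_1* = M/(p_1 + p_2·(x_2/x_1)).
Numerically x_2/x_1 = 2.008026, so x_1* = 157/(7.6 + 9·2.008026) = 6.1156 and x_2* = 2.008026·6.1156 = 12.2802.
At M' = 353.25: x_2* = 27.6304. Change: 27.6304 − 12.2802 = 15.3502.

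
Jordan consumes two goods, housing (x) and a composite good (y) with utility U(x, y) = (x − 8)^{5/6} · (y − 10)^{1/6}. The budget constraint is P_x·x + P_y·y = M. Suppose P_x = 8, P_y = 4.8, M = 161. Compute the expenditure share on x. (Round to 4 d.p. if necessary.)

MRS = 5·(y−10)/(x−8). Tangency with P_x/P_y gives y−10 = (1/5)·(P_x/P_y)·(x−8).
After buying the subsistence bundle (8, 10), a share 5/6 of the remaining income goes to x: x* = 8 + 5/6·(M − 8P_x − 10P_y)/P_x.
Discretionary income = 161 − 8·8 − 10·4.8 = 49; x* = 8 + 5/6·49/8 = 13.1042; y* = 10 + 1/6·49/4.8 = 11.7014.
Expenditure on x: 8·13.1042 = 104.8333; share = 0.6511.

share on x = 0.6511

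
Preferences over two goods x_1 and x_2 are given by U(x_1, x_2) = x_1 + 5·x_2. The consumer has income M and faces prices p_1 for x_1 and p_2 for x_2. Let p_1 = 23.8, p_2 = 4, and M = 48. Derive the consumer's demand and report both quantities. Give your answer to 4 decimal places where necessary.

x_1* = 0, x_2* = 12

Perfect substitutes: compare marginal utility per dollar. 1/p_1 vs 5/p_2 → 0.042 vs 1.25.
x_2 gives more utility per dollar, so spend all income on x_2: x_2* = M/p_2, x_1* = 0.
Numerically: x_1* = 0, x_2* = 12.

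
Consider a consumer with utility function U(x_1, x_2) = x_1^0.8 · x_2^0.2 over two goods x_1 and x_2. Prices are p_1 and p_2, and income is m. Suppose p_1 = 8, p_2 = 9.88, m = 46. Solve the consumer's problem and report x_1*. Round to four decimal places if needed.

Demand: x_1*(p_1,p_2,m) = 0.8·m/p_1 and x_2* = 0.2·m/p_2.
At p_1=8, p_2=9.88, m=46: x_1* = 0.8·46/8 = 4.6.

x_1* = 4.6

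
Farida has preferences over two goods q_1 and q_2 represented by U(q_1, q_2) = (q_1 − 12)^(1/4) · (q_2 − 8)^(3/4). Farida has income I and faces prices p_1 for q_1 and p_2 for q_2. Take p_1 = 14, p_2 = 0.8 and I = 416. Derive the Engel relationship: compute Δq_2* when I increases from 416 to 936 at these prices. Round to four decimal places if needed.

Δq_2* = 487.5

After buying the subsistence bundle (12, 8), a share 0.25 of the remaining income goes to q_1: q_1* = 12 + 0.25·(I − 12p_1 − 8p_2)/p_1.
Discretionary income = 416 − 12·14 − 8·0.8 = 241.6; q_2* = 8 + 0.75·241.6/0.8 = 234.5.
At I' = 936: q_2* = 722. Change: 722 − 234.5 = 487.5.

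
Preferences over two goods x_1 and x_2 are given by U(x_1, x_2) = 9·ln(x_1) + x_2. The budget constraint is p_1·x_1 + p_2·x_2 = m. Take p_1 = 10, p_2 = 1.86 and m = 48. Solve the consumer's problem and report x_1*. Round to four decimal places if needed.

Set MRS = p_1/p_2: (9/x_1)/1 = p_1/p_2.
So x_1*(p_1,p_2) = 9·p_2/p_1, independent of income; and x_2* = (m − 9·p_2)/p_2.
At the given prices: x_1* = 9·1.86/10 = 1.674.

x_1* = 1.674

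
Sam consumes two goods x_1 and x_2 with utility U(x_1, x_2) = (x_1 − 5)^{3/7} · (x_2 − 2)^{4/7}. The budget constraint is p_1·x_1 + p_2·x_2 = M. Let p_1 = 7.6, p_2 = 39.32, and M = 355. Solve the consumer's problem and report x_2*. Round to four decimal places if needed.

x_2* = 5.464

Let x_1' = x_1−5, x_2' = x_2−2. MRS = (3/4)·x_2'/x_1' = p_1/p_2.
After buying the subsistence bundle (5, 2), a share 3/7 of the remaining income goes to x_1: x_1* = 5 + 3/7·(M − 5p_1 − 2p_2)/p_1.
Discretionary income = 355 − 5·7.6 − 2·39.32 = 238.36; x_2* = 2 + 4/7·238.36/39.32 = 5.464.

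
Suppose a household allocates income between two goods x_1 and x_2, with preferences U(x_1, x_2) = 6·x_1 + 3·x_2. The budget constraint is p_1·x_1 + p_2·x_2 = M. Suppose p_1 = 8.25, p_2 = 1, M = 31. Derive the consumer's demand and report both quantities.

x_1* = 0, x_2* = 31

Numerically: x_1* = 0, x_2* = 31.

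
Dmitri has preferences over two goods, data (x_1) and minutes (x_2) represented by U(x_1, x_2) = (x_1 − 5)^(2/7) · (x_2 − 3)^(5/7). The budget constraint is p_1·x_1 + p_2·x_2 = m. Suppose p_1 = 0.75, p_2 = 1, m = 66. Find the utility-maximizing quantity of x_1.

This is Cobb-Douglas in (x_1−5, x_2−3): tangency gives 2/7·p_2·(x_2−3) = 5/7·p_1·(x_1−5).
After buying the subsistence bundle (5, 3), a share 2/7 of the remaining income goes to x_1: x_1* = 5 + 2/7·(m − 5p_1 − 3p_2)/p_1.
Discretionary income = 66 − 5·0.75 − 3·1 = 59.25; x_1* = 5 + 2/7·59.25/0.75 = 27.5714.

x_1* = 27.5714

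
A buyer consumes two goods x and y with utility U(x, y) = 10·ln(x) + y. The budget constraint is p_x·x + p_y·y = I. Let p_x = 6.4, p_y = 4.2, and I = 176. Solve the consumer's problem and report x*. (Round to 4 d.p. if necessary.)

Set MRS = p_x/p_y: (10/x)/1 = p_x/p_y.
So x*(p_x,p_y) = 10·p_y/p_x, independent of income; and y* = (I − 10·p_y)/p_y.
At the given prices: x* = 10·4.2/6.4 = 6.5625.

x* = 6.5625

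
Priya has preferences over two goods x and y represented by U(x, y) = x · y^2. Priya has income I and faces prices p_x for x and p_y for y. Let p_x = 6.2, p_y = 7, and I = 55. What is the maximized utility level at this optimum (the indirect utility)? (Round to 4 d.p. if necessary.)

V = 81.1328

Tangency: MRS = (1/2)·y/x = p_x/p_y.
Rearranging, p_y·y = 2·p_x·x. Substituting into the budget gives p_x·x·(1 + 2) = I.
Demand: x*(p_x,p_y,I) = 1/3·I/p_x and y* = 2/3·I/p_y.
At p_x=6.2, p_y=7, I=55: x* = 1/3·55/6.2 = 2.957, y* = 5.2381.
Utility at the optimum: U(2.957, 5.2381) = 81.1328.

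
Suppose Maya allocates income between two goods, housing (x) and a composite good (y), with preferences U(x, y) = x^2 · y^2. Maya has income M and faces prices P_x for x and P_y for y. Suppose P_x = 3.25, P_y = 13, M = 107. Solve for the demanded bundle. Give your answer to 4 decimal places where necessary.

x* = 16.4615, y* = 4.1154

Tangency: MRS = y/x = P_x/P_y.
So 2·P_y·y = 2·P_x·x; combined with the budget, a share 0.5 of income goes to x.
Demand: x*(P_x,P_y,M) = 0.5·M/P_x and y* = 0.5·M/P_y.
At P_x=3.25, P_y=13, M=107: x* = 0.5·107/3.25 = 16.4615, y* = 4.1154.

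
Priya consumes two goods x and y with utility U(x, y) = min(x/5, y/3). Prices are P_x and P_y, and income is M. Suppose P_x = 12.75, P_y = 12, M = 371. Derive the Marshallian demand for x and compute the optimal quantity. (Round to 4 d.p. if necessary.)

With perfect complements, no substitution: consume in ratio x:y = 5:3.
Budget: P_x·x + P_y·(3/5)·x = M, so (5·P_x + 3·P_y)·x = 5·M.
Demand: x*(P_x,P_y,M) = 5·M/(5·P_x + 3·P_y), y* = 3·M/(5·P_x + 3·P_y).
Here 5·12.75 + 3·12 = 99.75, giving x* = 18.5965.

x* = 18.5965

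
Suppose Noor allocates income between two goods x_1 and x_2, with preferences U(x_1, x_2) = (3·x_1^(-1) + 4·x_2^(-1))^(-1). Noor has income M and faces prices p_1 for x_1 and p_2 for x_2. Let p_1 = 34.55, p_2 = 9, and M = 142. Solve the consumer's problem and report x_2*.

Substitute x_2 = (x_2/x_1)·x_1 into the budget: x_1* = M/(p_1 + p_2·(x_2/x_1)).
Numerically x_2/x_1 = 2.262414, so x_1* = 142/(34.55 + 9·2.262414) = 2.586 and x_2* = 2.262414·2.586 = 5.8505.

x_2* = 5.8505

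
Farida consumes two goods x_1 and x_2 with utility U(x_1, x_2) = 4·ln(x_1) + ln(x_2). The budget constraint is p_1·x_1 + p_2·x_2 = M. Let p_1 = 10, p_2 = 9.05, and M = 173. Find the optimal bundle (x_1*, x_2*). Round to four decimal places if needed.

MU_x_1/MU_x_2 = (4·x_2)/(x_1); tangency sets this equal to p_1/p_2.
So 4·p_2·x_2 = p_1·x_1; combined with the budget, a share 0.8 of income goes to x_1.
Demand: x_1*(p_1,p_2,M) = 0.8·M/p_1 and x_2* = 0.2·M/p_2.
At p_1=10, p_2=9.05, M=173: x_1* = 0.8·173/10 = 13.84, x_2* = 3.8232.

x_1* = 13.84, x_2* = 3.8232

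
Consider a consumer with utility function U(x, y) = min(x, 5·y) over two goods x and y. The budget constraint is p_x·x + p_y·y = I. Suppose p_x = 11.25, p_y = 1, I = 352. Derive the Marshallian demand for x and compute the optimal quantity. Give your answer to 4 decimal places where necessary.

x* = 30.7424

With perfect complements, no substitution: consume in ratio x:y = 5:1.
Budget: p_x·x + p_y·(1/5)·x = I, so (5·p_x + p_y)·x = 5·I.
Demand: x*(p_x,p_y,I) = 5·I/(5·p_x + p_y), y* = I/(5·p_x + p_y).
Here 5·11.25 + 1 = 57.25, giving x* = 30.7424.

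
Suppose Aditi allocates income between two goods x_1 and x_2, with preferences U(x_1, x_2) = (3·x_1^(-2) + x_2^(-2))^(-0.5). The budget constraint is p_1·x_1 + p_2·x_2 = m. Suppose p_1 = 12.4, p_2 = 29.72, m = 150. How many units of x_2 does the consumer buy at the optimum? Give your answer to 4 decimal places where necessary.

Substitute x_2 = (x_2/x_1)·x_1 into the budget: x_1* = m/(p_1 + p_2·(x_2/x_1)).
Numerically x_2/x_1 = 0.518104, so x_1* = 150/(12.4 + 29.72·0.518104) = 5.3961 and x_2* = 0.518104·5.3961 = 2.7957.

x_2* = 2.7957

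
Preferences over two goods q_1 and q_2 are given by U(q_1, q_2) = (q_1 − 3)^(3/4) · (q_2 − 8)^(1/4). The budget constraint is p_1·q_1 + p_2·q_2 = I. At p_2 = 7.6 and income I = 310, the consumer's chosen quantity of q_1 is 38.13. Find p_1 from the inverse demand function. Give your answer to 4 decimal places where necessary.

Let q_1' = q_1−3, q_2' = q_2−8. MRS = 3·q_2'/q_1' = p_1/p_2.
Substituting into the budget: q_1* = 3 + 0.75·(I − 3·p_1 − 8·p_2)/p_1, and q_2* = 8 + 0.25·(…)/p_2.
Set q_1* = 38.13 in the demand function and solve for p_1: p_1 = 5.

p_1 = 5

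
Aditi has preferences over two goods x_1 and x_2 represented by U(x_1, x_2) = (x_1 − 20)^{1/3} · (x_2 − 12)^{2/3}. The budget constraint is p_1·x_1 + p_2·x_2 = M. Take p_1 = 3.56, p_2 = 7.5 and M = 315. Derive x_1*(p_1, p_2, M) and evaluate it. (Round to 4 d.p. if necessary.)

x_1* = 34.4007

Discretionary income = 315 − 20·3.56 − 12·7.5 = 153.8; x_1* = 20 + 1/3·153.8/3.56 = 34.4007.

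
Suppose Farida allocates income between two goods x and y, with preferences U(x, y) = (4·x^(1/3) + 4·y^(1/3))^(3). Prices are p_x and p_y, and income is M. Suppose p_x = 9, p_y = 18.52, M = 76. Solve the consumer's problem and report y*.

y* = 1.6856

From the CES first-order condition, (y/x)^(2/3) = p_x/p_y.
Solve for the ratio: y/x = [p_x/p_y]^(1.5).
Substitute y = (y/x)·x into the budget: x* = M/(p_x + p_y·(y/x)).
Numerically y/x = 0.338768, so x* = 76/(9 + 18.52·0.338768) = 4.9758 and y* = 0.338768·4.9758 = 1.6856.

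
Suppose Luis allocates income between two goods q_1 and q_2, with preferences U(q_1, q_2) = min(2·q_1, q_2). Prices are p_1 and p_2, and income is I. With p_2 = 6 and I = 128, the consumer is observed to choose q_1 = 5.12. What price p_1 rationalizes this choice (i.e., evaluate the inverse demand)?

Leontief preferences: the optimum is at the kink where q_1/1 = q_2/2, i.e. q_2 = 2·q_1.
Budget: p_1·q_1 + p_2·2·q_1 = I, so (p_1 + 2·p_2)·q_1 = I.
Demand: q_1*(p_1,p_2,I) = I/(p_1 + 2·p_2), q_2* = 2·I/(p_1 + 2·p_2).
Set q_1* = 5.12 in the demand function and solve for p_1: p_1 = 13.

p_1 = 13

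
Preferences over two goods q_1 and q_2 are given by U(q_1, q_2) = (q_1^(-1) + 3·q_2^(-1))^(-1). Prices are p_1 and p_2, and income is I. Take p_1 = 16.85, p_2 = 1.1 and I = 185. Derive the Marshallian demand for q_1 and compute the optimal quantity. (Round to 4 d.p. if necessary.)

MU_q_1 ∝ q_1^(-2), MU_q_2 ∝ 3·q_2^(-2), so MRS = (1/3)·(q_2/q_1)^(2) = p_1/p_2.
Solve for the ratio: q_2/q_1 = [3·p_1/p_2]^(0.5).
Substitute q_2 = (q_2/q_1)·q_1 into the budget: q_1* = I/(p_1 + p_2·(q_2/q_1)).
Numerically q_2/q_1 = 6.778978, so q_1* = 185/(16.85 + 1.1·6.778978) = 7.611.

q_1* = 7.611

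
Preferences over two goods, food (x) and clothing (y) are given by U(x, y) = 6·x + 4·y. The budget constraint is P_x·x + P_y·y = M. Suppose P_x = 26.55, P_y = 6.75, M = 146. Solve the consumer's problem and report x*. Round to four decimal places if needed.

x* = 0

Perfect substitutes: compare marginal utility per dollar. 6/P_x vs 4/P_y → 0.226 vs 0.5926.
y gives more utility per dollar, so spend all income on y: y* = M/P_y, x* = 0.
Numerically: x* = 0, y* = 21.6296.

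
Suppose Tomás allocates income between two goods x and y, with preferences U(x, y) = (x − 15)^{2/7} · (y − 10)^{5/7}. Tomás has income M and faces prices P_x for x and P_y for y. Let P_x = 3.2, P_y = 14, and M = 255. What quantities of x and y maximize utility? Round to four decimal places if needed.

x* = 20.9821, y* = 13.4184

This is Cobb-Douglas in (x−15, y−10): tangency gives 2/7·P_y·(y−10) = 5/7·P_x·(x−15).
Substituting into the budget: x* = 15 + 2/7·(M − 15·P_x − 10·P_y)/P_x, and y* = 10 + 5/7·(…)/P_y.
Discretionary income = 255 − 15·3.2 − 10·14 = 67; x* = 15 + 2/7·67/3.2 = 20.9821; y* = 10 + 5/7·67/14 = 13.4184.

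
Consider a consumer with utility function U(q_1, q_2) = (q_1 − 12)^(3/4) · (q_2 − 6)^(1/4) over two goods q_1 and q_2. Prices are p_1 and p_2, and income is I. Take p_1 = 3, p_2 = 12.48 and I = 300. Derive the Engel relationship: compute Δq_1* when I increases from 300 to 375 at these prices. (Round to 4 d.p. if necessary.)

This is Cobb-Douglas in (q_1−12, q_2−6): tangency gives 0.75·p_2·(q_2−6) = 0.25·p_1·(q_1−12).
After buying the subsistence bundle (12, 6), a share 0.75 of the remaining income goes to q_1: q_1* = 12 + 0.75·(I − 12p_1 − 6p_2)/p_1.
Discretionary income = 300 − 12·3 − 6·12.48 = 189.12; q_1* = 12 + 0.75·189.12/3 = 59.28.
At I' = 375: q_1* = 78.03. Change: 78.03 − 59.28 = 18.75.

Δq_1* = 18.75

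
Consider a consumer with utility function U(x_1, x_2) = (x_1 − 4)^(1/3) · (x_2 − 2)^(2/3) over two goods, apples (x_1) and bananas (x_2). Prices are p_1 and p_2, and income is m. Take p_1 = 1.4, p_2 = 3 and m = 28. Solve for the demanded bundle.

x_1* = 7.9048, x_2* = 5.6444

MRS = (1/2)·(x_2−2)/(x_1−4). Tangency with p_1/p_2 gives x_2−2 = 2·(p_1/p_2)·(x_1−4).
After buying the subsistence bundle (4, 2), a share 1/3 of the remaining income goes to x_1: x_1* = 4 + 1/3·(m − 4p_1 − 2p_2)/p_1.
Discretionary income = 28 − 4·1.4 − 2·3 = 16.4; x_1* = 4 + 1/3·16.4/1.4 = 7.9048; x_2* = 2 + 2/3·16.4/3 = 5.6444.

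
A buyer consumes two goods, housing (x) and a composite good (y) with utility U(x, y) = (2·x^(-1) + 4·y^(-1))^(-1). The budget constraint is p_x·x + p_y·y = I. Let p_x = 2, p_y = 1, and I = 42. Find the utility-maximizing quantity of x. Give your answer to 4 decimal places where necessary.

x* = 10.5

From the CES first-order condition, (1/2)·(y/x)^(2) = p_x/p_y.
Solve for the ratio: y/x = [2·p_x/p_y]^(0.5).
With the ratio pinned down, the budget gives x* = I/(p_x + p_y·(y/x)) and y* = (y/x)·x*.
Numerically y/x = 2, so x* = 42/(2 + 1·2) = 10.5.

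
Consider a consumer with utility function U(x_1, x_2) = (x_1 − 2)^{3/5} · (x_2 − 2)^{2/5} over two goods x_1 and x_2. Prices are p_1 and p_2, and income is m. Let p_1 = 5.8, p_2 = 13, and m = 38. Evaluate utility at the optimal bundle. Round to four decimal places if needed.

V = 0.0255

Let x_1' = x_1−2, x_2' = x_2−2. MRS = (3/2)·x_2'/x_1' = p_1/p_2.
After buying the subsistence bundle (2, 2), a share 0.6 of the remaining income goes to x_1: x_1* = 2 + 0.6·(m − 2p_1 − 2p_2)/p_1.
Discretionary income = 38 − 2·5.8 − 2·13 = 0.4; x_1* = 2 + 0.6·0.4/5.8 = 2.0414; x_2* = 2 + 0.4·0.4/13 = 2.0123.
Utility at the optimum: U(2.0414, 2.0123) = 0.0255.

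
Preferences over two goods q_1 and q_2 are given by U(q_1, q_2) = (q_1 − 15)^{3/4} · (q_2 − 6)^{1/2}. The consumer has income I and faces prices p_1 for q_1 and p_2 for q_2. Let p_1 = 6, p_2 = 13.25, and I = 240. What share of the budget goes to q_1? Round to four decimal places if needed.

MRS = (3/2)·(q_2−6)/(q_1−15). Tangency with p_1/p_2 gives q_2−6 = (2/3)·(p_1/p_2)·(q_1−15).
Substituting into the budget: q_1* = 15 + 0.6·(I − 15·p_1 − 6·p_2)/p_1, and q_2* = 6 + 0.4·(…)/p_2.
Discretionary income = 240 − 15·6 − 6·13.25 = 70.5; q_1* = 15 + 0.6·70.5/6 = 22.05; q_2* = 6 + 0.4·70.5/13.25 = 8.1283.
Expenditure on q_1: 6·22.05 = 132.3; share = 0.5513.

share on q_1 = 0.5513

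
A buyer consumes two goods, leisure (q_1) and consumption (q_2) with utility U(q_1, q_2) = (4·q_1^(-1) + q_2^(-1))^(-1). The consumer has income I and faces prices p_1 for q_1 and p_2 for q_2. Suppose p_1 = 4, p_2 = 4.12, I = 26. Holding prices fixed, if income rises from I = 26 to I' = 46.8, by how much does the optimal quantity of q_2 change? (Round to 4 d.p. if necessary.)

MU_q_1 ∝ 4·q_1^(-2), MU_q_2 ∝ q_2^(-2), so MRS = 4·(q_2/q_1)^(2) = p_1/p_2.
Solve for the ratio: q_2/q_1 = [(1/4)·p_1/p_2]^(0.5).
With the ratio pinned down, the budget gives q_1* = I/(p_1 + p_2·(q_2/q_1)) and q_2* = (q_2/q_1)·q_1*.
Numerically q_2/q_1 = 0.492665, so q_1* = 26/(4 + 4.12·0.492665) = 4.3119 and q_2* = 0.492665·4.3119 = 2.1243.
At I' = 46.8: q_2* = 3.8238. Change: 3.8238 − 2.1243 = 1.6995.

Δq_2* = 1.6995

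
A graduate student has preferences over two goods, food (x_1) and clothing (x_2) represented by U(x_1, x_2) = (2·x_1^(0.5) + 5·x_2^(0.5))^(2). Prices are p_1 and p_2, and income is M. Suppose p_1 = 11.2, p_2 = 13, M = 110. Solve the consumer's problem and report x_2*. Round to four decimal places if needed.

x_2* = 7.1362

MRS = MU_x_1/MU_x_2 = (2/5)·(x_2/x_1)^(0.5). Set equal to p_1/p_2.
Hence x_2/x_1 = ((5/2)·p_1/p_2)^(1/(0.5)), i.e. raised to the 2 power.
Substitute x_2 = (x_2/x_1)·x_1 into the budget: x_1* = M/(p_1 + p_2·(x_2/x_1)).
Numerically x_2/x_1 = 4.639053, so x_1* = 110/(11.2 + 13·4.639053) = 1.5383 and x_2* = 4.639053·1.5383 = 7.1362.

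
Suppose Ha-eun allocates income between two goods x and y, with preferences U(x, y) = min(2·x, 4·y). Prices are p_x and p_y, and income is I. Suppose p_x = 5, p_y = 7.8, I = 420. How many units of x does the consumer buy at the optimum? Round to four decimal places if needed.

With perfect complements, no substitution: consume in ratio x:y = 4:2.
Budget: p_x·x + p_y·(1/2)·x = I, so (4·p_x + 2·p_y)·x = 4·I.
Demand: x*(p_x,p_y,I) = 4·I/(4·p_x + 2·p_y), y* = 2·I/(4·p_x + 2·p_y).
Here 4·5 + 2·7.8 = 35.6, giving x* = 47.191.

x* = 47.191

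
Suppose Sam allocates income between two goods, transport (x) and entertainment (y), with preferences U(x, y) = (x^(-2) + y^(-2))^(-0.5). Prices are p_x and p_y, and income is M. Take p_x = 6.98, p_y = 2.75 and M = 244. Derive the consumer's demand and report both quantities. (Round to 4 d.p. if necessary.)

x* = 22.7374, y* = 31.0157

Substitute y = (y/x)·x into the budget: x* = M/(p_x + p_y·(y/x)).
Numerically y/x = 1.364083, so x* = 244/(6.98 + 2.75·1.364083) = 22.7374 and y* = 1.364083·22.7374 = 31.0157.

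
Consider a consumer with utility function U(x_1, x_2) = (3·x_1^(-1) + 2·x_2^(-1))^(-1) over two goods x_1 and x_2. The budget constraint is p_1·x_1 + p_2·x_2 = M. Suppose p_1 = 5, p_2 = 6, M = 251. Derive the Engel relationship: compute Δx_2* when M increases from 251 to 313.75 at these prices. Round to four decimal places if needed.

Δx_2* = 4.9378

MRS = MU_x_1/MU_x_2 = (3/2)·(x_2/x_1)^(2). Set equal to p_1/p_2.
Solve for the ratio: x_2/x_1 = [(2/3)·p_1/p_2]^(0.5).
With the ratio pinned down, the budget gives x_1* = M/(p_1 + p_2·(x_2/x_1)) and x_2* = (x_2/x_1)·x_1*.
Numerically x_2/x_1 = 0.745356, so x_1* = 251/(5 + 6·0.745356) = 26.4988 and x_2* = 0.745356·26.4988 = 19.751.
At M' = 313.75: x_2* = 24.6888. Change: 24.6888 − 19.751 = 4.9378.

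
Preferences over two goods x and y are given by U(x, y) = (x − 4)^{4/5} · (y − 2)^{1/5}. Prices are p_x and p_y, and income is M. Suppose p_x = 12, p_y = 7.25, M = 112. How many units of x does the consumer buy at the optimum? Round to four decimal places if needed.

x* = 7.3

Let x' = x−4, y' = y−2. MRS = 4·y'/x' = p_x/p_y.
After buying the subsistence bundle (4, 2), a share 0.8 of the remaining income goes to x: x* = 4 + 0.8·(M − 4p_x − 2p_y)/p_x.
Discretionary income = 112 − 4·12 − 2·7.25 = 49.5; x* = 4 + 0.8·49.5/12 = 7.3.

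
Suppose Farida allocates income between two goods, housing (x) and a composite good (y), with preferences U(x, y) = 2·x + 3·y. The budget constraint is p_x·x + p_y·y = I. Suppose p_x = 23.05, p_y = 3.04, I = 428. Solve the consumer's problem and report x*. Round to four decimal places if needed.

x* = 0

Numerically: x* = 0, y* = 140.7895.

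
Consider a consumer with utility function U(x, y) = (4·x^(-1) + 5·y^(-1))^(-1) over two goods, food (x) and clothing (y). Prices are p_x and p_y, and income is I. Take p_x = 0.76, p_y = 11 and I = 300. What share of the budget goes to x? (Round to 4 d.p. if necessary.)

share on x = 0.1903

MU_x ∝ 4·x^(-2), MU_y ∝ 5·y^(-2), so MRS = (4/5)·(y/x)^(2) = p_x/p_y.
Hence y/x = ((5/4)·p_x/p_y)^(1/(2)), i.e. raised to the 0.5 power.
Substitute y = (y/x)·x into the budget: x* = I/(p_x + p_y·(y/x)).
Numerically y/x = 0.293877, so x* = 300/(0.76 + 11·0.293877) = 75.1381 and y* = 0.293877·75.1381 = 22.0814.
Expenditure on x: 0.76·75.1381 = 57.105; share = 0.1903.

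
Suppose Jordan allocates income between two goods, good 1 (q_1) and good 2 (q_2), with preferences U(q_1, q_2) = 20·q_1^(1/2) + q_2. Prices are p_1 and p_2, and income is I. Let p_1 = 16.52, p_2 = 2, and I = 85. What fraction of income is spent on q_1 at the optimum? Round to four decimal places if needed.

share on q_1 = 0.2849

Utility is quasi-linear in q_2; the FOC for q_1 is 10/√q_1 = p_1/p_2.
Solve: √q_1 = 10·p_2/p_1, so q_1*(p_1,p_2) = (10·p_2/p_1)², and q_2* = (I − p_1·q_1*)/p_2.
Plugging in: q_1* = (10·2/16.52)² = 1.4657, q_2* = 30.3935.
Expenditure on q_1: 16.52·1.4657 = 24.2131; share = 0.2849.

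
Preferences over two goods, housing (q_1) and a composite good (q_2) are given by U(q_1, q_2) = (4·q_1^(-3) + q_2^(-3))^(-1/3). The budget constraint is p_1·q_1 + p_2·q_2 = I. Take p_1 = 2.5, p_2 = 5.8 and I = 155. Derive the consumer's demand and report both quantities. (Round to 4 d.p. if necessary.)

MU_q_1 ∝ 4·q_1^(-4), MU_q_2 ∝ q_2^(-4), so MRS = 4·(q_2/q_1)^(4) = p_1/p_2.
Hence q_2/q_1 = ((1/4)·p_1/p_2)^(1/(4)), i.e. raised to the 0.25 power.
Substitute q_2 = (q_2/q_1)·q_1 into the budget: q_1* = I/(p_1 + p_2·(q_2/q_1)).
Numerically q_2/q_1 = 0.572945, so q_1* = 155/(2.5 + 5.8·0.572945) = 26.6182 and q_2* = 0.572945·26.6182 = 15.2508.

q_1* = 26.6182, q_2* = 15.2508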